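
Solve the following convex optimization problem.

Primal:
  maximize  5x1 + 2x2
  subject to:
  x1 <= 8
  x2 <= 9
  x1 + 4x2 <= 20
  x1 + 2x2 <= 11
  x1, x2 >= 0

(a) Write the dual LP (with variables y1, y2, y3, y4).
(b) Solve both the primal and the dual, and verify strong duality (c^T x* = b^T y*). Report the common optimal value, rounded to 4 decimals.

The standard primal-dual pair for 'max c^T x s.t. A x <= b, x >= 0' is:
  Dual:  min b^T y  s.t.  A^T y >= c,  y >= 0.

So the dual LP is:
  minimize  8y1 + 9y2 + 20y3 + 11y4
  subject to:
    y1 + y3 + y4 >= 5
    y2 + 4y3 + 2y4 >= 2
    y1, y2, y3, y4 >= 0

Solving the primal: x* = (8, 1.5).
  primal value c^T x* = 43.
Solving the dual: y* = (4, 0, 0, 1).
  dual value b^T y* = 43.
Strong duality: c^T x* = b^T y*. Confirmed.

43


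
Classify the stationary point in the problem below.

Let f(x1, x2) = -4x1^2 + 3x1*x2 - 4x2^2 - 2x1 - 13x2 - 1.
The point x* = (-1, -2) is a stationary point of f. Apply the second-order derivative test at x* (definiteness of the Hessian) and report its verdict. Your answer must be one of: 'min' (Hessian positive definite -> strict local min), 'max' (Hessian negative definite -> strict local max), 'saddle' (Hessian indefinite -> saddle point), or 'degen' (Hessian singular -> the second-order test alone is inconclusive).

Compute the Hessian H = grad^2 f:
  H = [[-8, 3], [3, -8]]
Verify stationarity: grad f(x*) = H x* + g = (0, 0).
Eigenvalues of H: -11, -5.
Both eigenvalues < 0, so H is negative definite -> x* is a strict local max.

max


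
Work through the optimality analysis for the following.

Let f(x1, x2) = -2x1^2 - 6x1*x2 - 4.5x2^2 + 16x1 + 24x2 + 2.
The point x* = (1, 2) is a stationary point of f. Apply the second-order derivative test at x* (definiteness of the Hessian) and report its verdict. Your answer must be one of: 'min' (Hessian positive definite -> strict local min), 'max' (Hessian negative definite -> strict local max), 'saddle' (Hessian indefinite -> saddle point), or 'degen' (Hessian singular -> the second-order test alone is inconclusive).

Compute the Hessian H = grad^2 f:
  H = [[-4, -6], [-6, -9]]
Verify stationarity: grad f(x*) = H x* + g = (0, 0).
Eigenvalues of H: -13, 0.
H has a zero eigenvalue (singular; negative semidefinite but not definite), so H is neither positive definite, negative definite, nor indefinite. The second-order test alone is inconclusive -> degen.
(Indeed, f is constant along the null direction of H through x*, so x* is not a strict local extremum.)

degen


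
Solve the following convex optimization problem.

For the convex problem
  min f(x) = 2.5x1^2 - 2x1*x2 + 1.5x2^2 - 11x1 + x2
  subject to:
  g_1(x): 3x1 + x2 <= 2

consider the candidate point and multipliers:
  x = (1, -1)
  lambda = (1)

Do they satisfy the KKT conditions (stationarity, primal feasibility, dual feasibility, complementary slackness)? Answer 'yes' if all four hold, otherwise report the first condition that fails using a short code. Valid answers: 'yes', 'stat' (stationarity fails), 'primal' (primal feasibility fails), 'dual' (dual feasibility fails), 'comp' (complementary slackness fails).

Gradient of f: grad f(x) = Q x + c = (-4, -4)
Constraint values g_i(x) = a_i^T x - b_i:
  g_1((1, -1)) = 0
Stationarity residual: grad f(x) + sum_i lambda_i a_i = (-1, -3)
  -> stationarity FAILS
Primal feasibility (all g_i <= 0): OK
Dual feasibility (all lambda_i >= 0): OK
Complementary slackness (lambda_i * g_i(x) = 0 for all i): OK

Verdict: the first failing condition is stationarity -> stat.

stat


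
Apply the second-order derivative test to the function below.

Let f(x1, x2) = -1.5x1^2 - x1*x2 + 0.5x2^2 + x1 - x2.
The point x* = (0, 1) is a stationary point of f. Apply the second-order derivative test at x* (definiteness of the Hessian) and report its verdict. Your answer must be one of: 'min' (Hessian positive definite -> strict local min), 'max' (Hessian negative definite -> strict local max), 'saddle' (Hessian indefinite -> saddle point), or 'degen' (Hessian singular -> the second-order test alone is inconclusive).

Compute the Hessian H = grad^2 f:
  H = [[-3, -1], [-1, 1]]
Verify stationarity: grad f(x*) = H x* + g = (0, 0).
Eigenvalues of H: -3.2361, 1.2361.
Eigenvalues have mixed signs, so H is indefinite -> x* is a saddle point.

saddle


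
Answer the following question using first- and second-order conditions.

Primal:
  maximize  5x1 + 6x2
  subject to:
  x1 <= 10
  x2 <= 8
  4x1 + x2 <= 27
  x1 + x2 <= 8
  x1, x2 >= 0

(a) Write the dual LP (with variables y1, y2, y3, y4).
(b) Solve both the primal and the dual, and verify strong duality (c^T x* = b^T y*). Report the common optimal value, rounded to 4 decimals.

The standard primal-dual pair for 'max c^T x s.t. A x <= b, x >= 0' is:
  Dual:  min b^T y  s.t.  A^T y >= c,  y >= 0.

So the dual LP is:
  minimize  10y1 + 8y2 + 27y3 + 8y4
  subject to:
    y1 + 4y3 + y4 >= 5
    y2 + y3 + y4 >= 6
    y1, y2, y3, y4 >= 0

Solving the primal: x* = (0, 8).
  primal value c^T x* = 48.
Solving the dual: y* = (0, 1, 0, 5).
  dual value b^T y* = 48.
Strong duality: c^T x* = b^T y*. Confirmed.

48


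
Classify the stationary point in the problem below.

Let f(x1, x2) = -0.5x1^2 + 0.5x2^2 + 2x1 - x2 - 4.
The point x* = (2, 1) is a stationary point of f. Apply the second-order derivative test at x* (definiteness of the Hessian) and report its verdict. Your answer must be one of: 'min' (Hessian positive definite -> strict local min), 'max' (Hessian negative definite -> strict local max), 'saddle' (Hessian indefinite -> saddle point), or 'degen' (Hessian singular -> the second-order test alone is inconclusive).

Compute the Hessian H = grad^2 f:
  H = [[-1, 0], [0, 1]]
Verify stationarity: grad f(x*) = H x* + g = (0, 0).
Eigenvalues of H: -1, 1.
Eigenvalues have mixed signs, so H is indefinite -> x* is a saddle point.

saddle


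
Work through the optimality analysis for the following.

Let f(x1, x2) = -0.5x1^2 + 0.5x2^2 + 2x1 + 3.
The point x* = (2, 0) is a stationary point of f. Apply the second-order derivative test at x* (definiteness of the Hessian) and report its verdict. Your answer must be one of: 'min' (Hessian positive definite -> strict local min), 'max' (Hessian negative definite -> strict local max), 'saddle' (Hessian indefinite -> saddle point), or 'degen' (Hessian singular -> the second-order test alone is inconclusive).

Compute the Hessian H = grad^2 f:
  H = [[-1, 0], [0, 1]]
Verify stationarity: grad f(x*) = H x* + g = (0, 0).
Eigenvalues of H: -1, 1.
Eigenvalues have mixed signs, so H is indefinite -> x* is a saddle point.

saddle


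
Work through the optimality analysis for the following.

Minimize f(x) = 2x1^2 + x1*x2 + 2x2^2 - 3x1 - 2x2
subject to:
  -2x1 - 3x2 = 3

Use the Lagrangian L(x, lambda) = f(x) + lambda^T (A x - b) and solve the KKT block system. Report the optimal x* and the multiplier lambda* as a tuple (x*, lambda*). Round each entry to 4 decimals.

Form the Lagrangian:
  L(x, lambda) = (1/2) x^T Q x + c^T x + lambda^T (A x - b)
Stationarity (grad_x L = 0): Q x + c + A^T lambda = 0.
Primal feasibility: A x = b.

This gives the KKT block system:
  [ Q   A^T ] [ x     ]   [-c ]
  [ A    0  ] [ lambda ] = [ b ]

Solving the linear system:
  x*      = (0, -1)
  lambda* = (-2)
  f(x*)   = 4

x* = (0, -1), lambda* = (-2)


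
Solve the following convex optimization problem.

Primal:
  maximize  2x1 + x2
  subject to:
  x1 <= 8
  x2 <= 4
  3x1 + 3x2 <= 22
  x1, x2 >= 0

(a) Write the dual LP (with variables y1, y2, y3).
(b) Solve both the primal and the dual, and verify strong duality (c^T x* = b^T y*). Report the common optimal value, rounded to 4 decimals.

The standard primal-dual pair for 'max c^T x s.t. A x <= b, x >= 0' is:
  Dual:  min b^T y  s.t.  A^T y >= c,  y >= 0.

So the dual LP is:
  minimize  8y1 + 4y2 + 22y3
  subject to:
    y1 + 3y3 >= 2
    y2 + 3y3 >= 1
    y1, y2, y3 >= 0

Solving the primal: x* = (7.3333, 0).
  primal value c^T x* = 14.6667.
Solving the dual: y* = (0, 0, 0.6667).
  dual value b^T y* = 14.6667.
Strong duality: c^T x* = b^T y*. Confirmed.

14.6667


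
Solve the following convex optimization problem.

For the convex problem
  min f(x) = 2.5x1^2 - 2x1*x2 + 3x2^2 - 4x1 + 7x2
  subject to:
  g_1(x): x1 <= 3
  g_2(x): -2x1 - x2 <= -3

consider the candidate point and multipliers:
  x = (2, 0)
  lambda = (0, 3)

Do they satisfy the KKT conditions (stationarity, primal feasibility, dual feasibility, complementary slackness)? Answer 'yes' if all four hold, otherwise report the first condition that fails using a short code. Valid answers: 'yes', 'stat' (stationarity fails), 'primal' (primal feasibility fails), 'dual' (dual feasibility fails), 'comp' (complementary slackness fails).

Gradient of f: grad f(x) = Q x + c = (6, 3)
Constraint values g_i(x) = a_i^T x - b_i:
  g_1((2, 0)) = -1
  g_2((2, 0)) = -1
Stationarity residual: grad f(x) + sum_i lambda_i a_i = (0, 0)
  -> stationarity OK
Primal feasibility (all g_i <= 0): OK
Dual feasibility (all lambda_i >= 0): OK
Complementary slackness (lambda_i * g_i(x) = 0 for all i): FAILS

Verdict: the first failing condition is complementary_slackness -> comp.

comp


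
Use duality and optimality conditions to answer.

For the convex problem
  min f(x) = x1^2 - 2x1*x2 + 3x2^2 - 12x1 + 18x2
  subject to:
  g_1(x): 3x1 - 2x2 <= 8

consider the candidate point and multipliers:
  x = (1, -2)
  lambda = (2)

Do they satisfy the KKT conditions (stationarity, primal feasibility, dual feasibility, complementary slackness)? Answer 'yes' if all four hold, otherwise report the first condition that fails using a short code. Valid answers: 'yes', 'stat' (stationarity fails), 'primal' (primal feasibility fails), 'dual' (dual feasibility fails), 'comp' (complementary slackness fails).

Gradient of f: grad f(x) = Q x + c = (-6, 4)
Constraint values g_i(x) = a_i^T x - b_i:
  g_1((1, -2)) = -1
Stationarity residual: grad f(x) + sum_i lambda_i a_i = (0, 0)
  -> stationarity OK
Primal feasibility (all g_i <= 0): OK
Dual feasibility (all lambda_i >= 0): OK
Complementary slackness (lambda_i * g_i(x) = 0 for all i): FAILS

Verdict: the first failing condition is complementary_slackness -> comp.

comp


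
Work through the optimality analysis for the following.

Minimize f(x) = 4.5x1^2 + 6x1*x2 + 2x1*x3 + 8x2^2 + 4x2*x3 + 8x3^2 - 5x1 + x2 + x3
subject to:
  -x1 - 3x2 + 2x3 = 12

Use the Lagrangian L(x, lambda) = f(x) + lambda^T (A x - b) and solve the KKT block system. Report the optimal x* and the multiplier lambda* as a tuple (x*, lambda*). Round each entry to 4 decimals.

Form the Lagrangian:
  L(x, lambda) = (1/2) x^T Q x + c^T x + lambda^T (A x - b)
Stationarity (grad_x L = 0): Q x + c + A^T lambda = 0.
Primal feasibility: A x = b.

This gives the KKT block system:
  [ Q   A^T ] [ x     ]   [-c ]
  [ A    0  ] [ lambda ] = [ b ]

Solving the linear system:
  x*      = (0.8573, -2.9722, 1.9704)
  lambda* = (-11.1763)
  f(x*)   = 64.4139

x* = (0.8573, -2.9722, 1.9704), lambda* = (-11.1763)


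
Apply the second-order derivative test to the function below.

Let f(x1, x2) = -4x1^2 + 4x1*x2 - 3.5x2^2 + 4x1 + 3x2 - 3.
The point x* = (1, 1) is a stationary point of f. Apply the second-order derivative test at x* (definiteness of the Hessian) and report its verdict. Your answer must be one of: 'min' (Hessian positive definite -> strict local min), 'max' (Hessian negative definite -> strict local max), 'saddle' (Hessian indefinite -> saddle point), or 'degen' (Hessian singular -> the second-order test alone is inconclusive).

Compute the Hessian H = grad^2 f:
  H = [[-8, 4], [4, -7]]
Verify stationarity: grad f(x*) = H x* + g = (0, 0).
Eigenvalues of H: -11.5311, -3.4689.
Both eigenvalues < 0, so H is negative definite -> x* is a strict local max.

max


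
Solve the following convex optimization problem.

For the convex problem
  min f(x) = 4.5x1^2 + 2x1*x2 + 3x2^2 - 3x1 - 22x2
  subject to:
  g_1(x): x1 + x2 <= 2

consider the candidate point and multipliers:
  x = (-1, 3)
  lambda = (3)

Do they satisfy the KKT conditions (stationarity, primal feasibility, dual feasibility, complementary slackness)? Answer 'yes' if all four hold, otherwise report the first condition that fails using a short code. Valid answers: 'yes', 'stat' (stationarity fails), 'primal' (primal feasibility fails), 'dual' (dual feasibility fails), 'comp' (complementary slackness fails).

Gradient of f: grad f(x) = Q x + c = (-6, -6)
Constraint values g_i(x) = a_i^T x - b_i:
  g_1((-1, 3)) = 0
Stationarity residual: grad f(x) + sum_i lambda_i a_i = (-3, -3)
  -> stationarity FAILS
Primal feasibility (all g_i <= 0): OK
Dual feasibility (all lambda_i >= 0): OK
Complementary slackness (lambda_i * g_i(x) = 0 for all i): OK

Verdict: the first failing condition is stationarity -> stat.

stat


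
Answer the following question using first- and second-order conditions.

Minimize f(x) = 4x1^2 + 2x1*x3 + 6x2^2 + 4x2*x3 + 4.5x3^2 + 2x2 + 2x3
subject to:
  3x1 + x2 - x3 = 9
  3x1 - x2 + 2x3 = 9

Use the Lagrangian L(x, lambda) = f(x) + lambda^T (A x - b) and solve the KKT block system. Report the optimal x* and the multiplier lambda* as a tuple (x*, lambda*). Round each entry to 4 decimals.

Form the Lagrangian:
  L(x, lambda) = (1/2) x^T Q x + c^T x + lambda^T (A x - b)
Stationarity (grad_x L = 0): Q x + c + A^T lambda = 0.
Primal feasibility: A x = b.

This gives the KKT block system:
  [ Q   A^T ] [ x     ]   [-c ]
  [ A    0  ] [ lambda ] = [ b ]

Solving the linear system:
  x*      = (3.0245, -0.2208, -0.1472)
  lambda* = (-3.3645, -4.6028)
  f(x*)   = 35.4848

x* = (3.0245, -0.2208, -0.1472), lambda* = (-3.3645, -4.6028)


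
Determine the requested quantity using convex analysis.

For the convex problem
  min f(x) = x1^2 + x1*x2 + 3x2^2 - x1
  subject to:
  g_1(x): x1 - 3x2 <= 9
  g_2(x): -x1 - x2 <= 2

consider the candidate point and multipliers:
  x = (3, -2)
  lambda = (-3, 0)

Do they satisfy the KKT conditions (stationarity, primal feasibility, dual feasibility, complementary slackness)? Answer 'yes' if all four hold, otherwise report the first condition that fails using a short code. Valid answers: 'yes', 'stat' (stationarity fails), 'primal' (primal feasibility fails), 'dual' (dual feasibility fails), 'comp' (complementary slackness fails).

Gradient of f: grad f(x) = Q x + c = (3, -9)
Constraint values g_i(x) = a_i^T x - b_i:
  g_1((3, -2)) = 0
  g_2((3, -2)) = -3
Stationarity residual: grad f(x) + sum_i lambda_i a_i = (0, 0)
  -> stationarity OK
Primal feasibility (all g_i <= 0): OK
Dual feasibility (all lambda_i >= 0): FAILS
Complementary slackness (lambda_i * g_i(x) = 0 for all i): OK

Verdict: the first failing condition is dual_feasibility -> dual.

dual


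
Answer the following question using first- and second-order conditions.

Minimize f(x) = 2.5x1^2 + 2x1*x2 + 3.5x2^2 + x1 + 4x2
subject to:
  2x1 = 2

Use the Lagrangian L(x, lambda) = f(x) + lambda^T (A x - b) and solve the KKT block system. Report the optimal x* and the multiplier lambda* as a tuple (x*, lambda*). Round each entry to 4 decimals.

Form the Lagrangian:
  L(x, lambda) = (1/2) x^T Q x + c^T x + lambda^T (A x - b)
Stationarity (grad_x L = 0): Q x + c + A^T lambda = 0.
Primal feasibility: A x = b.

This gives the KKT block system:
  [ Q   A^T ] [ x     ]   [-c ]
  [ A    0  ] [ lambda ] = [ b ]

Solving the linear system:
  x*      = (1, -0.8571)
  lambda* = (-2.1429)
  f(x*)   = 0.9286

x* = (1, -0.8571), lambda* = (-2.1429)


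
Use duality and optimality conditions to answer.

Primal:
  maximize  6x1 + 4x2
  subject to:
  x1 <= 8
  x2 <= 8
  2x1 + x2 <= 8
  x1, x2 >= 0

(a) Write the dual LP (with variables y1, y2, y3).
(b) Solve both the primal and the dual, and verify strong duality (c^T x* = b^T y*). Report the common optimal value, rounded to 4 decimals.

The standard primal-dual pair for 'max c^T x s.t. A x <= b, x >= 0' is:
  Dual:  min b^T y  s.t.  A^T y >= c,  y >= 0.

So the dual LP is:
  minimize  8y1 + 8y2 + 8y3
  subject to:
    y1 + 2y3 >= 6
    y2 + y3 >= 4
    y1, y2, y3 >= 0

Solving the primal: x* = (0, 8).
  primal value c^T x* = 32.
Solving the dual: y* = (0, 1, 3).
  dual value b^T y* = 32.
Strong duality: c^T x* = b^T y*. Confirmed.

32


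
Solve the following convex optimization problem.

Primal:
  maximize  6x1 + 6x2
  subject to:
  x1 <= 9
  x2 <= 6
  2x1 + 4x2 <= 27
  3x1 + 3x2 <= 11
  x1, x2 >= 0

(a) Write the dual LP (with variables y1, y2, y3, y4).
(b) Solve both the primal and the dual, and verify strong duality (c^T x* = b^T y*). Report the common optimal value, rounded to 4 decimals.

The standard primal-dual pair for 'max c^T x s.t. A x <= b, x >= 0' is:
  Dual:  min b^T y  s.t.  A^T y >= c,  y >= 0.

So the dual LP is:
  minimize  9y1 + 6y2 + 27y3 + 11y4
  subject to:
    y1 + 2y3 + 3y4 >= 6
    y2 + 4y3 + 3y4 >= 6
    y1, y2, y3, y4 >= 0

Solving the primal: x* = (3.6667, 0).
  primal value c^T x* = 22.
Solving the dual: y* = (0, 0, 0, 2).
  dual value b^T y* = 22.
Strong duality: c^T x* = b^T y*. Confirmed.

22


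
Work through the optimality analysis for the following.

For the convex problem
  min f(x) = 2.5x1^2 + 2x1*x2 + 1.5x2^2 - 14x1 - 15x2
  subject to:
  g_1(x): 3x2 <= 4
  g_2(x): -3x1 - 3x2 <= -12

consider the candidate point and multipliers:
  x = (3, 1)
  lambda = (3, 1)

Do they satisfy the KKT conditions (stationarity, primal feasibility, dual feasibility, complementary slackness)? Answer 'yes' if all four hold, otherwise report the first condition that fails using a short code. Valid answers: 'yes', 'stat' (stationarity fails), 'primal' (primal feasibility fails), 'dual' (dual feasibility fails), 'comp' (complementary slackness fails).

Gradient of f: grad f(x) = Q x + c = (3, -6)
Constraint values g_i(x) = a_i^T x - b_i:
  g_1((3, 1)) = -1
  g_2((3, 1)) = 0
Stationarity residual: grad f(x) + sum_i lambda_i a_i = (0, 0)
  -> stationarity OK
Primal feasibility (all g_i <= 0): OK
Dual feasibility (all lambda_i >= 0): OK
Complementary slackness (lambda_i * g_i(x) = 0 for all i): FAILS

Verdict: the first failing condition is complementary_slackness -> comp.

comp


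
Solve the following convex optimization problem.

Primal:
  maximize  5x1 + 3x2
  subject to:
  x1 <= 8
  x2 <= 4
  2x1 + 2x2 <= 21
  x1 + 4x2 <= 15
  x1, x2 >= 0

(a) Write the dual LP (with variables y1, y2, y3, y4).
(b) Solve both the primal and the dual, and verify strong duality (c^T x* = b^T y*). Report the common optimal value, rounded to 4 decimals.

The standard primal-dual pair for 'max c^T x s.t. A x <= b, x >= 0' is:
  Dual:  min b^T y  s.t.  A^T y >= c,  y >= 0.

So the dual LP is:
  minimize  8y1 + 4y2 + 21y3 + 15y4
  subject to:
    y1 + 2y3 + y4 >= 5
    y2 + 2y3 + 4y4 >= 3
    y1, y2, y3, y4 >= 0

Solving the primal: x* = (8, 1.75).
  primal value c^T x* = 45.25.
Solving the dual: y* = (4.25, 0, 0, 0.75).
  dual value b^T y* = 45.25.
Strong duality: c^T x* = b^T y*. Confirmed.

45.25


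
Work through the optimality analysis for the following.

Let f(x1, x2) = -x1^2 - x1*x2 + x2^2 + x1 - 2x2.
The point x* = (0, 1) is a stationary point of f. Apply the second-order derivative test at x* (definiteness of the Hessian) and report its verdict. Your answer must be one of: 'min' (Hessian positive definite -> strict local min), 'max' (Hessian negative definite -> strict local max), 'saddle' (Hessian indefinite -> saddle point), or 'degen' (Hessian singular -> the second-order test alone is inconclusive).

Compute the Hessian H = grad^2 f:
  H = [[-2, -1], [-1, 2]]
Verify stationarity: grad f(x*) = H x* + g = (0, 0).
Eigenvalues of H: -2.2361, 2.2361.
Eigenvalues have mixed signs, so H is indefinite -> x* is a saddle point.

saddle


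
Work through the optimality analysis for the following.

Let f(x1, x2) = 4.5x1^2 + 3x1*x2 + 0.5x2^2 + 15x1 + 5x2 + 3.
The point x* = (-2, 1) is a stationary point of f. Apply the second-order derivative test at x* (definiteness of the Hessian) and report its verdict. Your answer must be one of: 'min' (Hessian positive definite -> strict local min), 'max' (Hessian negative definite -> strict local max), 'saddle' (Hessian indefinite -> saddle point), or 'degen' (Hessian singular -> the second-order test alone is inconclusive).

Compute the Hessian H = grad^2 f:
  H = [[9, 3], [3, 1]]
Verify stationarity: grad f(x*) = H x* + g = (0, 0).
Eigenvalues of H: 0, 10.
H has a zero eigenvalue (singular; positive semidefinite but not definite), so H is neither positive definite, negative definite, nor indefinite. The second-order test alone is inconclusive -> degen.
(Indeed, f is constant along the null direction of H through x*, so x* is not a strict local extremum.)

degen


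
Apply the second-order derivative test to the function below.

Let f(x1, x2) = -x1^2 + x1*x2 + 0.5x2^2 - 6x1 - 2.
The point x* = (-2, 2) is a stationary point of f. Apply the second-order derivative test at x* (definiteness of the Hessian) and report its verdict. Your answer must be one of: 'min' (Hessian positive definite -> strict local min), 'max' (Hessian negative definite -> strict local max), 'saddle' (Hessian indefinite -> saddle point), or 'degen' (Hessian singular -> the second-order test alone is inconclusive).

Compute the Hessian H = grad^2 f:
  H = [[-2, 1], [1, 1]]
Verify stationarity: grad f(x*) = H x* + g = (0, 0).
Eigenvalues of H: -2.3028, 1.3028.
Eigenvalues have mixed signs, so H is indefinite -> x* is a saddle point.

saddle


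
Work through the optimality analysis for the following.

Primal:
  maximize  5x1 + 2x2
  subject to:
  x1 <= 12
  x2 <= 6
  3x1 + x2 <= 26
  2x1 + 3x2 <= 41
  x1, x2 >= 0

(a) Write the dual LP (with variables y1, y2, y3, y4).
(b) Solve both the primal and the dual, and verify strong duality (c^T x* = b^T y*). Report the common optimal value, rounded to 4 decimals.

The standard primal-dual pair for 'max c^T x s.t. A x <= b, x >= 0' is:
  Dual:  min b^T y  s.t.  A^T y >= c,  y >= 0.

So the dual LP is:
  minimize  12y1 + 6y2 + 26y3 + 41y4
  subject to:
    y1 + 3y3 + 2y4 >= 5
    y2 + y3 + 3y4 >= 2
    y1, y2, y3, y4 >= 0

Solving the primal: x* = (6.6667, 6).
  primal value c^T x* = 45.3333.
Solving the dual: y* = (0, 0.3333, 1.6667, 0).
  dual value b^T y* = 45.3333.
Strong duality: c^T x* = b^T y*. Confirmed.

45.3333


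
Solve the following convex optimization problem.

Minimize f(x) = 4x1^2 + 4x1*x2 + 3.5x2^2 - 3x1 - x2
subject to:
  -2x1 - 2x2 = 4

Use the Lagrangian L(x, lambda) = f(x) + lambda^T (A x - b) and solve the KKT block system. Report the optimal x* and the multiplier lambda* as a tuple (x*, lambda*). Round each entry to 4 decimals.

Form the Lagrangian:
  L(x, lambda) = (1/2) x^T Q x + c^T x + lambda^T (A x - b)
Stationarity (grad_x L = 0): Q x + c + A^T lambda = 0.
Primal feasibility: A x = b.

This gives the KKT block system:
  [ Q   A^T ] [ x     ]   [-c ]
  [ A    0  ] [ lambda ] = [ b ]

Solving the linear system:
  x*      = (-0.5714, -1.4286)
  lambda* = (-6.6429)
  f(x*)   = 14.8571

x* = (-0.5714, -1.4286), lambda* = (-6.6429)


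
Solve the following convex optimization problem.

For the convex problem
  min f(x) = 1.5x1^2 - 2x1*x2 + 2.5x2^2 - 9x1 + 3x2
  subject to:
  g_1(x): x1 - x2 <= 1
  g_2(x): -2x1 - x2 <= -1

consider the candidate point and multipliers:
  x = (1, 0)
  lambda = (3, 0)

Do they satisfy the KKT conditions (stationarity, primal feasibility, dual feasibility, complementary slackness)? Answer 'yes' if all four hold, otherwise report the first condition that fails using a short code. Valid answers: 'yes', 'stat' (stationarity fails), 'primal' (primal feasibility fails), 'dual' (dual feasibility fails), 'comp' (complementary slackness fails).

Gradient of f: grad f(x) = Q x + c = (-6, 1)
Constraint values g_i(x) = a_i^T x - b_i:
  g_1((1, 0)) = 0
  g_2((1, 0)) = -1
Stationarity residual: grad f(x) + sum_i lambda_i a_i = (-3, -2)
  -> stationarity FAILS
Primal feasibility (all g_i <= 0): OK
Dual feasibility (all lambda_i >= 0): OK
Complementary slackness (lambda_i * g_i(x) = 0 for all i): OK

Verdict: the first failing condition is stationarity -> stat.

stat


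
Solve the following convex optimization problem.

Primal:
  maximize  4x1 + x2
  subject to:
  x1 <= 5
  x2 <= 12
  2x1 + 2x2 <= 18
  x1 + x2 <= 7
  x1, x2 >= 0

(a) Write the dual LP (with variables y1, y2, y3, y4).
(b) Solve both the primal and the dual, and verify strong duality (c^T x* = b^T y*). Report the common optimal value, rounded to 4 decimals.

The standard primal-dual pair for 'max c^T x s.t. A x <= b, x >= 0' is:
  Dual:  min b^T y  s.t.  A^T y >= c,  y >= 0.

So the dual LP is:
  minimize  5y1 + 12y2 + 18y3 + 7y4
  subject to:
    y1 + 2y3 + y4 >= 4
    y2 + 2y3 + y4 >= 1
    y1, y2, y3, y4 >= 0

Solving the primal: x* = (5, 2).
  primal value c^T x* = 22.
Solving the dual: y* = (3, 0, 0, 1).
  dual value b^T y* = 22.
Strong duality: c^T x* = b^T y*. Confirmed.

22


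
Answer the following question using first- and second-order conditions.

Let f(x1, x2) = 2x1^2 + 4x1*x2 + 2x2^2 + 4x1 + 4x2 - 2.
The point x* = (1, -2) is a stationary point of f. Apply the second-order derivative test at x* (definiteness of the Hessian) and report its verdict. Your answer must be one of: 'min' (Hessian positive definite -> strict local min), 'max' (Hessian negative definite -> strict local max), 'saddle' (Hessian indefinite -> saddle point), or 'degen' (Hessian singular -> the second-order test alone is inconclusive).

Compute the Hessian H = grad^2 f:
  H = [[4, 4], [4, 4]]
Verify stationarity: grad f(x*) = H x* + g = (0, 0).
Eigenvalues of H: 0, 8.
H has a zero eigenvalue (singular; positive semidefinite but not definite), so H is neither positive definite, negative definite, nor indefinite. The second-order test alone is inconclusive -> degen.
(Indeed, f is constant along the null direction of H through x*, so x* is not a strict local extremum.)

degen


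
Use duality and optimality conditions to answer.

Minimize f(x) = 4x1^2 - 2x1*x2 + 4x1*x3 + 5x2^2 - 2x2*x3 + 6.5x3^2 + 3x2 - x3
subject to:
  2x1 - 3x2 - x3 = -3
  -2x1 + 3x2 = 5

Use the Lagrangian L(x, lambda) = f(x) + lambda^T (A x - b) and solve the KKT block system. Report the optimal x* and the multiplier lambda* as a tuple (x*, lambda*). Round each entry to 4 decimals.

Form the Lagrangian:
  L(x, lambda) = (1/2) x^T Q x + c^T x + lambda^T (A x - b)
Stationarity (grad_x L = 0): Q x + c + A^T lambda = 0.
Primal feasibility: A x = b.

This gives the KKT block system:
  [ Q   A^T ] [ x     ]   [-c ]
  [ A    0  ] [ lambda ] = [ b ]

Solving the linear system:
  x*      = (-0.4545, 1.3636, -2)
  lambda* = (-31.5455, -38.7273)
  f(x*)   = 52.5455

x* = (-0.4545, 1.3636, -2), lambda* = (-31.5455, -38.7273)


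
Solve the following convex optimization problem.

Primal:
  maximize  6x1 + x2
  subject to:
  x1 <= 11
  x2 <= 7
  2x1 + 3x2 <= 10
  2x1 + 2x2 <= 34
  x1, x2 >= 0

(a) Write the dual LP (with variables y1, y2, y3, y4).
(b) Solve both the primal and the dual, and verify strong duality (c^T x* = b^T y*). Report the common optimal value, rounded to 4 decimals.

The standard primal-dual pair for 'max c^T x s.t. A x <= b, x >= 0' is:
  Dual:  min b^T y  s.t.  A^T y >= c,  y >= 0.

So the dual LP is:
  minimize  11y1 + 7y2 + 10y3 + 34y4
  subject to:
    y1 + 2y3 + 2y4 >= 6
    y2 + 3y3 + 2y4 >= 1
    y1, y2, y3, y4 >= 0

Solving the primal: x* = (5, 0).
  primal value c^T x* = 30.
Solving the dual: y* = (0, 0, 3, 0).
  dual value b^T y* = 30.
Strong duality: c^T x* = b^T y*. Confirmed.

30


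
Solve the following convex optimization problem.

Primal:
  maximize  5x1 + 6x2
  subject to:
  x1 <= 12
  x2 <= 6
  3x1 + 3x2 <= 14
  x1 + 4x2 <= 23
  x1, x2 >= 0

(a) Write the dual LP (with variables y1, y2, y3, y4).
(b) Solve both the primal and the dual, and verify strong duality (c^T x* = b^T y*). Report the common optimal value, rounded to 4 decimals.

The standard primal-dual pair for 'max c^T x s.t. A x <= b, x >= 0' is:
  Dual:  min b^T y  s.t.  A^T y >= c,  y >= 0.

So the dual LP is:
  minimize  12y1 + 6y2 + 14y3 + 23y4
  subject to:
    y1 + 3y3 + y4 >= 5
    y2 + 3y3 + 4y4 >= 6
    y1, y2, y3, y4 >= 0

Solving the primal: x* = (0, 4.6667).
  primal value c^T x* = 28.
Solving the dual: y* = (0, 0, 2, 0).
  dual value b^T y* = 28.
Strong duality: c^T x* = b^T y*. Confirmed.

28


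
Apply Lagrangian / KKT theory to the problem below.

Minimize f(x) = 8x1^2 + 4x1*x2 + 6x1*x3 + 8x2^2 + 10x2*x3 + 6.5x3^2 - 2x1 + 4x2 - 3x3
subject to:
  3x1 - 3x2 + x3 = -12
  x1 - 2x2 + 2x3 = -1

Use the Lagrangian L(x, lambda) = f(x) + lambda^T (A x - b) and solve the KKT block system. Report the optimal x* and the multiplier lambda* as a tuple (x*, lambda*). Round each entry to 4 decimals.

Form the Lagrangian:
  L(x, lambda) = (1/2) x^T Q x + c^T x + lambda^T (A x - b)
Stationarity (grad_x L = 0): Q x + c + A^T lambda = 0.
Primal feasibility: A x = b.

This gives the KKT block system:
  [ Q   A^T ] [ x     ]   [-c ]
  [ A    0  ] [ lambda ] = [ b ]

Solving the linear system:
  x*      = (-3.8366, 0.9542, 2.3725)
  lambda* = (21.0065, -17.6863)
  f(x*)   = 119.3824

x* = (-3.8366, 0.9542, 2.3725), lambda* = (21.0065, -17.6863)


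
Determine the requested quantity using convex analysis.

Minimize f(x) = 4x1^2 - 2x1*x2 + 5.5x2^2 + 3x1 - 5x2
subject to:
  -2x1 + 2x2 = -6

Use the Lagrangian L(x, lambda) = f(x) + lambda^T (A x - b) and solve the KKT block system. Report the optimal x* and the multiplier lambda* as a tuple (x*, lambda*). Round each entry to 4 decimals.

Form the Lagrangian:
  L(x, lambda) = (1/2) x^T Q x + c^T x + lambda^T (A x - b)
Stationarity (grad_x L = 0): Q x + c + A^T lambda = 0.
Primal feasibility: A x = b.

This gives the KKT block system:
  [ Q   A^T ] [ x     ]   [-c ]
  [ A    0  ] [ lambda ] = [ b ]

Solving the linear system:
  x*      = (1.9333, -1.0667)
  lambda* = (10.3)
  f(x*)   = 36.4667

x* = (1.9333, -1.0667), lambda* = (10.3)


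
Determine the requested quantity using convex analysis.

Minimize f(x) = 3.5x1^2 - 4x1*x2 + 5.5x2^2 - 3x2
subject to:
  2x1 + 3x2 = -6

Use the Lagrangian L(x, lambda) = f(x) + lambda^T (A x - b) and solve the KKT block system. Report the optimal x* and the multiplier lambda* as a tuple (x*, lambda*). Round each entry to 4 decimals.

Form the Lagrangian:
  L(x, lambda) = (1/2) x^T Q x + c^T x + lambda^T (A x - b)
Stationarity (grad_x L = 0): Q x + c + A^T lambda = 0.
Primal feasibility: A x = b.

This gives the KKT block system:
  [ Q   A^T ] [ x     ]   [-c ]
  [ A    0  ] [ lambda ] = [ b ]

Solving the linear system:
  x*      = (-1.4323, -1.0452)
  lambda* = (2.9226)
  f(x*)   = 10.3355

x* = (-1.4323, -1.0452), lambda* = (2.9226)


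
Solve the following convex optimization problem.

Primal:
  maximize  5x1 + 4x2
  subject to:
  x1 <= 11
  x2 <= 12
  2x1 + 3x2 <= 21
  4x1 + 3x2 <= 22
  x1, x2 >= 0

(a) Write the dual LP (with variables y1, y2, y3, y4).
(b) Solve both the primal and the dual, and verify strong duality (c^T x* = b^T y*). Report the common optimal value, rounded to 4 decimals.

The standard primal-dual pair for 'max c^T x s.t. A x <= b, x >= 0' is:
  Dual:  min b^T y  s.t.  A^T y >= c,  y >= 0.

So the dual LP is:
  minimize  11y1 + 12y2 + 21y3 + 22y4
  subject to:
    y1 + 2y3 + 4y4 >= 5
    y2 + 3y3 + 3y4 >= 4
    y1, y2, y3, y4 >= 0

Solving the primal: x* = (0.5, 6.6667).
  primal value c^T x* = 29.1667.
Solving the dual: y* = (0, 0, 0.1667, 1.1667).
  dual value b^T y* = 29.1667.
Strong duality: c^T x* = b^T y*. Confirmed.

29.1667


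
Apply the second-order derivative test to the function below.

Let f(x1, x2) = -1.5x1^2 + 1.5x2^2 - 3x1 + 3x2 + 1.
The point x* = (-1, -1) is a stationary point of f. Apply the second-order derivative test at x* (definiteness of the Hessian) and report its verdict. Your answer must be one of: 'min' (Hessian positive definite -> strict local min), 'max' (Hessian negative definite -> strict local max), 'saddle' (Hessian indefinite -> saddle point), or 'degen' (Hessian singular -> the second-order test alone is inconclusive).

Compute the Hessian H = grad^2 f:
  H = [[-3, 0], [0, 3]]
Verify stationarity: grad f(x*) = H x* + g = (0, 0).
Eigenvalues of H: -3, 3.
Eigenvalues have mixed signs, so H is indefinite -> x* is a saddle point.

saddle


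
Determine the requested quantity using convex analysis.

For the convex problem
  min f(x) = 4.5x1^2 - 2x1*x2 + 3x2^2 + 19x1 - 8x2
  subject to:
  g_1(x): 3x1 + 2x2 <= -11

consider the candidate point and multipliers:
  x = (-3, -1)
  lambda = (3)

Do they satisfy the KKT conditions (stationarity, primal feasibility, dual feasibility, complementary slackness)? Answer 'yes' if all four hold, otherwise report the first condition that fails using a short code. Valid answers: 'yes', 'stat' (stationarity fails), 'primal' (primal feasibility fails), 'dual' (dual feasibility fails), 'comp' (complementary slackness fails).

Gradient of f: grad f(x) = Q x + c = (-6, -8)
Constraint values g_i(x) = a_i^T x - b_i:
  g_1((-3, -1)) = 0
Stationarity residual: grad f(x) + sum_i lambda_i a_i = (3, -2)
  -> stationarity FAILS
Primal feasibility (all g_i <= 0): OK
Dual feasibility (all lambda_i >= 0): OK
Complementary slackness (lambda_i * g_i(x) = 0 for all i): OK

Verdict: the first failing condition is stationarity -> stat.

stat


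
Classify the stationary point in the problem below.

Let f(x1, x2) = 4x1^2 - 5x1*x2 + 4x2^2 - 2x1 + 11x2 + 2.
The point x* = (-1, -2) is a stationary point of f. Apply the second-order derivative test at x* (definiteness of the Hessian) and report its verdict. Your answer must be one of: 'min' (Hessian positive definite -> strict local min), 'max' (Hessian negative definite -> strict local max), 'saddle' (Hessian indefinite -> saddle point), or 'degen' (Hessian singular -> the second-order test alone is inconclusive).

Compute the Hessian H = grad^2 f:
  H = [[8, -5], [-5, 8]]
Verify stationarity: grad f(x*) = H x* + g = (0, 0).
Eigenvalues of H: 3, 13.
Both eigenvalues > 0, so H is positive definite -> x* is a strict local min.

min


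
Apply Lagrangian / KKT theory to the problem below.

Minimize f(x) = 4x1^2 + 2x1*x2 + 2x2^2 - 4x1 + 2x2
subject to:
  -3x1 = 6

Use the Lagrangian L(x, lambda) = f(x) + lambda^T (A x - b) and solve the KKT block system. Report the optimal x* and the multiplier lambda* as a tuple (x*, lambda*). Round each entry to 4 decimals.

Form the Lagrangian:
  L(x, lambda) = (1/2) x^T Q x + c^T x + lambda^T (A x - b)
Stationarity (grad_x L = 0): Q x + c + A^T lambda = 0.
Primal feasibility: A x = b.

This gives the KKT block system:
  [ Q   A^T ] [ x     ]   [-c ]
  [ A    0  ] [ lambda ] = [ b ]

Solving the linear system:
  x*      = (-2, 0.5)
  lambda* = (-6.3333)
  f(x*)   = 23.5

x* = (-2, 0.5), lambda* = (-6.3333)


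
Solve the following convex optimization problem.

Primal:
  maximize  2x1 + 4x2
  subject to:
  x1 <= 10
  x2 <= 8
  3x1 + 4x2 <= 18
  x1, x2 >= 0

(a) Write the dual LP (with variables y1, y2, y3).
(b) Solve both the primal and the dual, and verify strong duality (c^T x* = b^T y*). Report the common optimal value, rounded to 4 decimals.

The standard primal-dual pair for 'max c^T x s.t. A x <= b, x >= 0' is:
  Dual:  min b^T y  s.t.  A^T y >= c,  y >= 0.

So the dual LP is:
  minimize  10y1 + 8y2 + 18y3
  subject to:
    y1 + 3y3 >= 2
    y2 + 4y3 >= 4
    y1, y2, y3 >= 0

Solving the primal: x* = (0, 4.5).
  primal value c^T x* = 18.
Solving the dual: y* = (0, 0, 1).
  dual value b^T y* = 18.
Strong duality: c^T x* = b^T y*. Confirmed.

18


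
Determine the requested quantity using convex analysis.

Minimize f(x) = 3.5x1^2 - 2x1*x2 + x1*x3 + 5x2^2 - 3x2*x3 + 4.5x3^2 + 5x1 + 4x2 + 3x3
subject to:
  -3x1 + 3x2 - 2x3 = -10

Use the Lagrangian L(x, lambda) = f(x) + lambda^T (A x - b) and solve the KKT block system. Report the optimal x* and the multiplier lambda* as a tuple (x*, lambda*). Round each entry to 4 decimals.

Form the Lagrangian:
  L(x, lambda) = (1/2) x^T Q x + c^T x + lambda^T (A x - b)
Stationarity (grad_x L = 0): Q x + c + A^T lambda = 0.
Primal feasibility: A x = b.

This gives the KKT block system:
  [ Q   A^T ] [ x     ]   [-c ]
  [ A    0  ] [ lambda ] = [ b ]

Solving the linear system:
  x*      = (1.2985, -1.8776, 0.2358)
  lambda* = (6.0269)
  f(x*)   = 29.9791

x* = (1.2985, -1.8776, 0.2358), lambda* = (6.0269)


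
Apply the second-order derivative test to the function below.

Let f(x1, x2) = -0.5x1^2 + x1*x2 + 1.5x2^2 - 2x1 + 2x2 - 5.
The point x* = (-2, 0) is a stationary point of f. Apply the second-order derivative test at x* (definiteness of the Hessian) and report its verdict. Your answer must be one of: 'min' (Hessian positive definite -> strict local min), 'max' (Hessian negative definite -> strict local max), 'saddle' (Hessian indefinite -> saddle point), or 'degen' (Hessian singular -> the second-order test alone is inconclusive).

Compute the Hessian H = grad^2 f:
  H = [[-1, 1], [1, 3]]
Verify stationarity: grad f(x*) = H x* + g = (0, 0).
Eigenvalues of H: -1.2361, 3.2361.
Eigenvalues have mixed signs, so H is indefinite -> x* is a saddle point.

saddle


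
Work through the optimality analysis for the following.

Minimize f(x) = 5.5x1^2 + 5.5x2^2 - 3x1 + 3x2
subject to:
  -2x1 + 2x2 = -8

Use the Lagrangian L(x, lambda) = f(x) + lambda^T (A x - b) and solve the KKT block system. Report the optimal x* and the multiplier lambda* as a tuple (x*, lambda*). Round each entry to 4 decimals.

Form the Lagrangian:
  L(x, lambda) = (1/2) x^T Q x + c^T x + lambda^T (A x - b)
Stationarity (grad_x L = 0): Q x + c + A^T lambda = 0.
Primal feasibility: A x = b.

This gives the KKT block system:
  [ Q   A^T ] [ x     ]   [-c ]
  [ A    0  ] [ lambda ] = [ b ]

Solving the linear system:
  x*      = (2, -2)
  lambda* = (9.5)
  f(x*)   = 32

x* = (2, -2), lambda* = (9.5)


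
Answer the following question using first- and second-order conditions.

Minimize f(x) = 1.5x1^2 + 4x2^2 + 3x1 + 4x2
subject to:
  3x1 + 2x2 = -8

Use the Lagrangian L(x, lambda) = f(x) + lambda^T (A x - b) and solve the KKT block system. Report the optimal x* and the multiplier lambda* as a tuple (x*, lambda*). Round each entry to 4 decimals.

Form the Lagrangian:
  L(x, lambda) = (1/2) x^T Q x + c^T x + lambda^T (A x - b)
Stationarity (grad_x L = 0): Q x + c + A^T lambda = 0.
Primal feasibility: A x = b.

This gives the KKT block system:
  [ Q   A^T ] [ x     ]   [-c ]
  [ A    0  ] [ lambda ] = [ b ]

Solving the linear system:
  x*      = (-2.1429, -0.7857)
  lambda* = (1.1429)
  f(x*)   = -0.2143

x* = (-2.1429, -0.7857), lambda* = (1.1429)


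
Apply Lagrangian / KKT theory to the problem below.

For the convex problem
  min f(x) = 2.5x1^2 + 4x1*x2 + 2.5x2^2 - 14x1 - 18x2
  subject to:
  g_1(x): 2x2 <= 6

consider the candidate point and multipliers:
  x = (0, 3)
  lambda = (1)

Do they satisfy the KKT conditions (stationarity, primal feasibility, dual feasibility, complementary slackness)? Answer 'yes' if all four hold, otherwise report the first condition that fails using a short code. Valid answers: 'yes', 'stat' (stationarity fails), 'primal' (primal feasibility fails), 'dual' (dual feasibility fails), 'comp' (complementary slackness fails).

Gradient of f: grad f(x) = Q x + c = (-2, -3)
Constraint values g_i(x) = a_i^T x - b_i:
  g_1((0, 3)) = 0
Stationarity residual: grad f(x) + sum_i lambda_i a_i = (-2, -1)
  -> stationarity FAILS
Primal feasibility (all g_i <= 0): OK
Dual feasibility (all lambda_i >= 0): OK
Complementary slackness (lambda_i * g_i(x) = 0 for all i): OK

Verdict: the first failing condition is stationarity -> stat.

stat


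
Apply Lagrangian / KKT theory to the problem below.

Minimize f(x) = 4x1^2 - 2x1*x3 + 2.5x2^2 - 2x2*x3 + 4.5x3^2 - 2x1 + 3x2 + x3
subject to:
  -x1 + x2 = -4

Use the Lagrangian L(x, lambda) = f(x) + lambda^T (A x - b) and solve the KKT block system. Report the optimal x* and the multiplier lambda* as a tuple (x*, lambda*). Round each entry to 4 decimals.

Form the Lagrangian:
  L(x, lambda) = (1/2) x^T Q x + c^T x + lambda^T (A x - b)
Stationarity (grad_x L = 0): Q x + c + A^T lambda = 0.
Primal feasibility: A x = b.

This gives the KKT block system:
  [ Q   A^T ] [ x     ]   [-c ]
  [ A    0  ] [ lambda ] = [ b ]

Solving the linear system:
  x*      = (1.3366, -2.6634, -0.4059)
  lambda* = (9.505)
  f(x*)   = 13.4752

x* = (1.3366, -2.6634, -0.4059), lambda* = (9.505)
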